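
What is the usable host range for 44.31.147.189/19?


Network: 44.31.128.0
Broadcast: 44.31.159.255
First usable = network + 1
Last usable = broadcast - 1
Range: 44.31.128.1 to 44.31.159.254


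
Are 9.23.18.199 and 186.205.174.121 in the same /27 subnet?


Mask: 255.255.255.224
9.23.18.199 AND mask = 9.23.18.192
186.205.174.121 AND mask = 186.205.174.96
No, different subnets (9.23.18.192 vs 186.205.174.96)


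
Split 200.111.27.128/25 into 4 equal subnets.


New prefix = 25 + 2 = 27
Each subnet has 32 addresses
  200.111.27.128/27
  200.111.27.160/27
  200.111.27.192/27
  200.111.27.224/27
Subnets: 200.111.27.128/27, 200.111.27.160/27, 200.111.27.192/27, 200.111.27.224/27


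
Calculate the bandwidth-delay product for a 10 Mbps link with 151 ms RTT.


BDP = bandwidth * RTT
= 10 Mbps * 151 ms
= 10 * 1e6 * 151 / 1000 bits
= 1510000 bits
= 188750 bytes
= 184.3262 KB
BDP = 1510000 bits (188750 bytes)


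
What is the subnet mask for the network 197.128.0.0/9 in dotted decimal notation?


/9 means 9 network bits, 23 host bits
Binary: 11111111100000000000000000000000
Mask: 255.128.0.0


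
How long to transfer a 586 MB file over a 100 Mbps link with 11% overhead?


Effective throughput = 100 * (1 - 11/100) = 89 Mbps
File size in Mb = 586 * 8 = 4688 Mb
Time = 4688 / 89
Time = 52.6742 seconds


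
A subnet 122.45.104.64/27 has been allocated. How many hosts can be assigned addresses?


Host bits = 32 - 27 = 5
Total addresses = 2^5 = 32
Usable = total - 2 (network and broadcast)
Usable hosts: 30


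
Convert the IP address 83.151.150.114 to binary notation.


83 = 01010011
151 = 10010111
150 = 10010110
114 = 01110010
Binary: 01010011.10010111.10010110.01110010


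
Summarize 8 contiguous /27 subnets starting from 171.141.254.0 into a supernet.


Original prefix: /27
Number of subnets: 8 = 2^3
New prefix = 27 - 3 = 24
Supernet: 171.141.254.0/24


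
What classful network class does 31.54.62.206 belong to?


First octet: 31
Binary: 00011111
0xxxxxxx -> Class A (1-126)
Class A, default mask 255.0.0.0 (/8)


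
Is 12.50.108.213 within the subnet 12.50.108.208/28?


Subnet network: 12.50.108.208
Test IP AND mask: 12.50.108.208
Yes, 12.50.108.213 is in 12.50.108.208/28


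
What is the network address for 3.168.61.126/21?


IP:   00000011.10101000.00111101.01111110
Mask: 11111111.11111111.11111000.00000000
AND operation:
Net:  00000011.10101000.00111000.00000000
Network: 3.168.56.0/21


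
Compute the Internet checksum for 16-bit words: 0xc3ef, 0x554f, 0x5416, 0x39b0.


Sum all words (with carry folding):
+ 0xc3ef = 0xc3ef
+ 0x554f = 0x193f
+ 0x5416 = 0x6d55
+ 0x39b0 = 0xa705
One's complement: ~0xa705
Checksum = 0x58fa


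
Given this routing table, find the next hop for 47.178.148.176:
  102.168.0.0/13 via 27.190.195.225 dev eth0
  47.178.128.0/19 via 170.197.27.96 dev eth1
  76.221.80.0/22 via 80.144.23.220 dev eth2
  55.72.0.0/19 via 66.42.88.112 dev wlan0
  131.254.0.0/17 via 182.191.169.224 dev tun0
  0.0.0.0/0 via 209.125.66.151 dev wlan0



Longest prefix match for 47.178.148.176:
  /13 102.168.0.0: no
  /19 47.178.128.0: MATCH
  /22 76.221.80.0: no
  /19 55.72.0.0: no
  /17 131.254.0.0: no
  /0 0.0.0.0: MATCH
Selected: next-hop 170.197.27.96 via eth1 (matched /19)


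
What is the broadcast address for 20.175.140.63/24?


Network: 20.175.140.0/24
Host bits = 8
Set all host bits to 1:
Broadcast: 20.175.140.255


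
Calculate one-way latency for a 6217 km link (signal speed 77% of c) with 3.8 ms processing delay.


Speed = 0.77 * 3e5 km/s = 231000 km/s
Propagation delay = 6217 / 231000 = 0.0269 s = 26.9134 ms
Processing delay = 3.8 ms
Total one-way latency = 30.7134 ms


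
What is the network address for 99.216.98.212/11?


IP:   01100011.11011000.01100010.11010100
Mask: 11111111.11100000.00000000.00000000
AND operation:
Net:  01100011.11000000.00000000.00000000
Network: 99.192.0.0/11


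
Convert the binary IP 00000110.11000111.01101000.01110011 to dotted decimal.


00000110 = 6
11000111 = 199
01101000 = 104
01110011 = 115
IP: 6.199.104.115


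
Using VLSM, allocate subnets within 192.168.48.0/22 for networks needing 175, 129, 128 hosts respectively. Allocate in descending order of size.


175 hosts -> /24 (254 usable): 192.168.48.0/24
129 hosts -> /24 (254 usable): 192.168.49.0/24
128 hosts -> /24 (254 usable): 192.168.50.0/24
Allocation: 192.168.48.0/24 (175 hosts, 254 usable); 192.168.49.0/24 (129 hosts, 254 usable); 192.168.50.0/24 (128 hosts, 254 usable)


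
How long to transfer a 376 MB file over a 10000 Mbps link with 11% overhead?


Effective throughput = 10000 * (1 - 11/100) = 8900 Mbps
File size in Mb = 376 * 8 = 3008 Mb
Time = 3008 / 8900
Time = 0.338 seconds


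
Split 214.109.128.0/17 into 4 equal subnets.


New prefix = 17 + 2 = 19
Each subnet has 8192 addresses
  214.109.128.0/19
  214.109.160.0/19
  214.109.192.0/19
  214.109.224.0/19
Subnets: 214.109.128.0/19, 214.109.160.0/19, 214.109.192.0/19, 214.109.224.0/19


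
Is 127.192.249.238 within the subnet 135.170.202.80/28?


Subnet network: 135.170.202.80
Test IP AND mask: 127.192.249.224
No, 127.192.249.238 is not in 135.170.202.80/28


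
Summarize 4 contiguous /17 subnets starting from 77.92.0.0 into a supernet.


Original prefix: /17
Number of subnets: 4 = 2^2
New prefix = 17 - 2 = 15
Supernet: 77.92.0.0/15


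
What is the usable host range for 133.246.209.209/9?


Network: 133.128.0.0
Broadcast: 133.255.255.255
First usable = network + 1
Last usable = broadcast - 1
Range: 133.128.0.1 to 133.255.255.254


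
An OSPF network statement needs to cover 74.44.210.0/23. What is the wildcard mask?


Subnet mask: 255.255.254.0
Wildcard = 255.255.255.255 - subnet mask
255 - 255 = 0
255 - 255 = 0
255 - 254 = 1
255 - 0 = 255
Wildcard: 0.0.1.255


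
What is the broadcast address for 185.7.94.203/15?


Network: 185.6.0.0/15
Host bits = 17
Set all host bits to 1:
Broadcast: 185.7.255.255


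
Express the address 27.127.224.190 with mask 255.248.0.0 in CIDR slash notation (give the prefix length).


Binary: 11111111.11111000.00000000.00000000
Count leading 1s
Prefix: /13


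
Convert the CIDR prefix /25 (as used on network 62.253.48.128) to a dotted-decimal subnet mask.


/25 means 25 network bits, 7 host bits
Binary: 11111111111111111111111110000000
Mask: 255.255.255.128


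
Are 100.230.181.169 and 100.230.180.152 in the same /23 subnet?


Mask: 255.255.254.0
100.230.181.169 AND mask = 100.230.180.0
100.230.180.152 AND mask = 100.230.180.0
Yes, same subnet (100.230.180.0)


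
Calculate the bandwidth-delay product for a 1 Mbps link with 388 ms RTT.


BDP = bandwidth * RTT
= 1 Mbps * 388 ms
= 1 * 1e6 * 388 / 1000 bits
= 388000 bits
= 48500 bytes
= 47.3633 KB
BDP = 388000 bits (48500 bytes)


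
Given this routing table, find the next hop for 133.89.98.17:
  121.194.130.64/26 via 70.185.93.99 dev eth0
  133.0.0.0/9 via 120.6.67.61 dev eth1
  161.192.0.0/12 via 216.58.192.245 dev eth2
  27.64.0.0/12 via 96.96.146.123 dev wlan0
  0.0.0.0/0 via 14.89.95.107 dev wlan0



Longest prefix match for 133.89.98.17:
  /26 121.194.130.64: no
  /9 133.0.0.0: MATCH
  /12 161.192.0.0: no
  /12 27.64.0.0: no
  /0 0.0.0.0: MATCH
Selected: next-hop 120.6.67.61 via eth1 (matched /9)


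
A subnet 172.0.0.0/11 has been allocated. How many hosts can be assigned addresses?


Host bits = 32 - 11 = 21
Total addresses = 2^21 = 2097152
Usable = total - 2 (network and broadcast)
Usable hosts: 2097150


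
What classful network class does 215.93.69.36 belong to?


First octet: 215
Binary: 11010111
110xxxxx -> Class C (192-223)
Class C, default mask 255.255.255.0 (/24)


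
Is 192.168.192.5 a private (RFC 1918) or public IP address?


RFC 1918 private ranges:
  10.0.0.0/8 (10.0.0.0 - 10.255.255.255)
  172.16.0.0/12 (172.16.0.0 - 172.31.255.255)
  192.168.0.0/16 (192.168.0.0 - 192.168.255.255)
Private (in 192.168.0.0/16)


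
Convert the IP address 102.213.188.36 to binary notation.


102 = 01100110
213 = 11010101
188 = 10111100
36 = 00100100
Binary: 01100110.11010101.10111100.00100100


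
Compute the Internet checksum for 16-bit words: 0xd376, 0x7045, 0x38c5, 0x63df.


Sum all words (with carry folding):
+ 0xd376 = 0xd376
+ 0x7045 = 0x43bc
+ 0x38c5 = 0x7c81
+ 0x63df = 0xe060
One's complement: ~0xe060
Checksum = 0x1f9f


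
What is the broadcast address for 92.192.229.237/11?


Network: 92.192.0.0/11
Host bits = 21
Set all host bits to 1:
Broadcast: 92.223.255.255


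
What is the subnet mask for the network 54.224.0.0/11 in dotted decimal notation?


/11 means 11 network bits, 21 host bits
Binary: 11111111111000000000000000000000
Mask: 255.224.0.0


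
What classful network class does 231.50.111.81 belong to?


First octet: 231
Binary: 11100111
1110xxxx -> Class D (224-239)
Class D (multicast), default mask N/A


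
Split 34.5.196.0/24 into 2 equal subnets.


New prefix = 24 + 1 = 25
Each subnet has 128 addresses
  34.5.196.0/25
  34.5.196.128/25
Subnets: 34.5.196.0/25, 34.5.196.128/25


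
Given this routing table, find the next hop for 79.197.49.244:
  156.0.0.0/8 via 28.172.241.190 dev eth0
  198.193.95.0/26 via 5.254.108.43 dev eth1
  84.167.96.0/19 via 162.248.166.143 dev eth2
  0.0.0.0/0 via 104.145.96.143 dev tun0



Longest prefix match for 79.197.49.244:
  /8 156.0.0.0: no
  /26 198.193.95.0: no
  /19 84.167.96.0: no
  /0 0.0.0.0: MATCH
Selected: next-hop 104.145.96.143 via tun0 (matched /0)


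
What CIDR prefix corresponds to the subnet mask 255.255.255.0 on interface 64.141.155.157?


Binary: 11111111.11111111.11111111.00000000
Count leading 1s
Prefix: /24


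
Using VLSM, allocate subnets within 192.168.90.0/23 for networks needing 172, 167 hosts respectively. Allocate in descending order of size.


172 hosts -> /24 (254 usable): 192.168.90.0/24
167 hosts -> /24 (254 usable): 192.168.91.0/24
Allocation: 192.168.90.0/24 (172 hosts, 254 usable); 192.168.91.0/24 (167 hosts, 254 usable)


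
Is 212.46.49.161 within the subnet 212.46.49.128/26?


Subnet network: 212.46.49.128
Test IP AND mask: 212.46.49.128
Yes, 212.46.49.161 is in 212.46.49.128/26


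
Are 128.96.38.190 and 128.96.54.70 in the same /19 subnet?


Mask: 255.255.224.0
128.96.38.190 AND mask = 128.96.32.0
128.96.54.70 AND mask = 128.96.32.0
Yes, same subnet (128.96.32.0)


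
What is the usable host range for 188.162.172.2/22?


Network: 188.162.172.0
Broadcast: 188.162.175.255
First usable = network + 1
Last usable = broadcast - 1
Range: 188.162.172.1 to 188.162.175.254


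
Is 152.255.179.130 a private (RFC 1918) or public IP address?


RFC 1918 private ranges:
  10.0.0.0/8 (10.0.0.0 - 10.255.255.255)
  172.16.0.0/12 (172.16.0.0 - 172.31.255.255)
  192.168.0.0/16 (192.168.0.0 - 192.168.255.255)
Public (not in any RFC 1918 range)


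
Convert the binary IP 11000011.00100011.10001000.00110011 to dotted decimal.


11000011 = 195
00100011 = 35
10001000 = 136
00110011 = 51
IP: 195.35.136.51


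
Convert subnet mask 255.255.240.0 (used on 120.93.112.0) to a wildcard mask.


Subnet mask: 255.255.240.0
Wildcard = 255.255.255.255 - subnet mask
255 - 255 = 0
255 - 255 = 0
255 - 240 = 15
255 - 0 = 255
Wildcard: 0.0.15.255


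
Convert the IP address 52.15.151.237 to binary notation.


52 = 00110100
15 = 00001111
151 = 10010111
237 = 11101101
Binary: 00110100.00001111.10010111.11101101


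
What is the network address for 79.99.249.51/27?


IP:   01001111.01100011.11111001.00110011
Mask: 11111111.11111111.11111111.11100000
AND operation:
Net:  01001111.01100011.11111001.00100000
Network: 79.99.249.32/27


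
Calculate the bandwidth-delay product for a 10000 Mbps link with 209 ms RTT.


BDP = bandwidth * RTT
= 10000 Mbps * 209 ms
= 10000 * 1e6 * 209 / 1000 bits
= 2090000000 bits
= 261250000 bytes
= 255126.9531 KB
BDP = 2090000000 bits (261250000 bytes)


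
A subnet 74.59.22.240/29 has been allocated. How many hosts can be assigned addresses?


Host bits = 32 - 29 = 3
Total addresses = 2^3 = 8
Usable = total - 2 (network and broadcast)
Usable hosts: 6


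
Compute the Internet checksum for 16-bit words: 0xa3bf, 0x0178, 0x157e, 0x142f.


Sum all words (with carry folding):
+ 0xa3bf = 0xa3bf
+ 0x0178 = 0xa537
+ 0x157e = 0xbab5
+ 0x142f = 0xcee4
One's complement: ~0xcee4
Checksum = 0x311b


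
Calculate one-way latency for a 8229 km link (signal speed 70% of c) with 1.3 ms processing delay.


Speed = 0.7 * 3e5 km/s = 210000 km/s
Propagation delay = 8229 / 210000 = 0.0392 s = 39.1857 ms
Processing delay = 1.3 ms
Total one-way latency = 40.4857 ms


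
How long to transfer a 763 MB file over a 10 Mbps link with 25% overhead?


Effective throughput = 10 * (1 - 25/100) = 7.5 Mbps
File size in Mb = 763 * 8 = 6104 Mb
Time = 6104 / 7.5
Time = 813.8667 seconds


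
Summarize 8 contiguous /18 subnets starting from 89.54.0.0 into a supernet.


Original prefix: /18
Number of subnets: 8 = 2^3
New prefix = 18 - 3 = 15
Supernet: 89.54.0.0/15


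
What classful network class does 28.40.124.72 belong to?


First octet: 28
Binary: 00011100
0xxxxxxx -> Class A (1-126)
Class A, default mask 255.0.0.0 (/8)


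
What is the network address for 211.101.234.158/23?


IP:   11010011.01100101.11101010.10011110
Mask: 11111111.11111111.11111110.00000000
AND operation:
Net:  11010011.01100101.11101010.00000000
Network: 211.101.234.0/23


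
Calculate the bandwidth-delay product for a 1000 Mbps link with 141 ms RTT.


BDP = bandwidth * RTT
= 1000 Mbps * 141 ms
= 1000 * 1e6 * 141 / 1000 bits
= 141000000 bits
= 17625000 bytes
= 17211.9141 KB
BDP = 141000000 bits (17625000 bytes)


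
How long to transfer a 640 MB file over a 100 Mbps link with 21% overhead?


Effective throughput = 100 * (1 - 21/100) = 79 Mbps
File size in Mb = 640 * 8 = 5120 Mb
Time = 5120 / 79
Time = 64.8101 seconds


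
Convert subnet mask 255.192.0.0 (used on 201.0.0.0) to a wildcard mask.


Subnet mask: 255.192.0.0
Wildcard = 255.255.255.255 - subnet mask
255 - 255 = 0
255 - 192 = 63
255 - 0 = 255
255 - 0 = 255
Wildcard: 0.63.255.255


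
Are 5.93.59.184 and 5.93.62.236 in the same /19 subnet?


Mask: 255.255.224.0
5.93.59.184 AND mask = 5.93.32.0
5.93.62.236 AND mask = 5.93.32.0
Yes, same subnet (5.93.32.0)


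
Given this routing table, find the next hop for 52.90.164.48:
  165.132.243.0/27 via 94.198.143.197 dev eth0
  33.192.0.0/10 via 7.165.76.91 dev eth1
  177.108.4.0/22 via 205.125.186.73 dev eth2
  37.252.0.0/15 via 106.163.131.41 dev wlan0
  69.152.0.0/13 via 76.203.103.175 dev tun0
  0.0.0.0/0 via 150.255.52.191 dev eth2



Longest prefix match for 52.90.164.48:
  /27 165.132.243.0: no
  /10 33.192.0.0: no
  /22 177.108.4.0: no
  /15 37.252.0.0: no
  /13 69.152.0.0: no
  /0 0.0.0.0: MATCH
Selected: next-hop 150.255.52.191 via eth2 (matched /0)


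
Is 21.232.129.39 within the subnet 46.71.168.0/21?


Subnet network: 46.71.168.0
Test IP AND mask: 21.232.128.0
No, 21.232.129.39 is not in 46.71.168.0/21


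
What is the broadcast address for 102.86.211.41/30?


Network: 102.86.211.40/30
Host bits = 2
Set all host bits to 1:
Broadcast: 102.86.211.43


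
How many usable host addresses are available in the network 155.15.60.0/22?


Host bits = 32 - 22 = 10
Total addresses = 2^10 = 1024
Usable = total - 2 (network and broadcast)
Usable hosts: 1022


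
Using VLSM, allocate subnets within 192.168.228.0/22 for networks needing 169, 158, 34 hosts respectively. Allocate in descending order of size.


169 hosts -> /24 (254 usable): 192.168.228.0/24
158 hosts -> /24 (254 usable): 192.168.229.0/24
34 hosts -> /26 (62 usable): 192.168.230.0/26
Allocation: 192.168.228.0/24 (169 hosts, 254 usable); 192.168.229.0/24 (158 hosts, 254 usable); 192.168.230.0/26 (34 hosts, 62 usable)


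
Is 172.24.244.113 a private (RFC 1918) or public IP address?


RFC 1918 private ranges:
  10.0.0.0/8 (10.0.0.0 - 10.255.255.255)
  172.16.0.0/12 (172.16.0.0 - 172.31.255.255)
  192.168.0.0/16 (192.168.0.0 - 192.168.255.255)
Private (in 172.16.0.0/12)


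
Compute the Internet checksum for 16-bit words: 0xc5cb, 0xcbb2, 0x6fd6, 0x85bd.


Sum all words (with carry folding):
+ 0xc5cb = 0xc5cb
+ 0xcbb2 = 0x917e
+ 0x6fd6 = 0x0155
+ 0x85bd = 0x8712
One's complement: ~0x8712
Checksum = 0x78ed


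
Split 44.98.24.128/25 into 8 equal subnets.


New prefix = 25 + 3 = 28
Each subnet has 16 addresses
  44.98.24.128/28
  44.98.24.144/28
  44.98.24.160/28
  44.98.24.176/28
  44.98.24.192/28
  44.98.24.208/28
  44.98.24.224/28
  44.98.24.240/28
Subnets: 44.98.24.128/28, 44.98.24.144/28, 44.98.24.160/28, 44.98.24.176/28, 44.98.24.192/28, 44.98.24.208/28, 44.98.24.224/28, 44.98.24.240/28


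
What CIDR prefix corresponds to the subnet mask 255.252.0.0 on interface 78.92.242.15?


Binary: 11111111.11111100.00000000.00000000
Count leading 1s
Prefix: /14


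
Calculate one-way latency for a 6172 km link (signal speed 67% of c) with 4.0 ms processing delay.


Speed = 0.67 * 3e5 km/s = 201000 km/s
Propagation delay = 6172 / 201000 = 0.0307 s = 30.7065 ms
Processing delay = 4.0 ms
Total one-way latency = 34.7065 ms


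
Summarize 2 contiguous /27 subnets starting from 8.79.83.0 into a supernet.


Original prefix: /27
Number of subnets: 2 = 2^1
New prefix = 27 - 1 = 26
Supernet: 8.79.83.0/26


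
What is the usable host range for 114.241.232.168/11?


Network: 114.224.0.0
Broadcast: 114.255.255.255
First usable = network + 1
Last usable = broadcast - 1
Range: 114.224.0.1 to 114.255.255.254


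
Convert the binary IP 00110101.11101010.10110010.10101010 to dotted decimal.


00110101 = 53
11101010 = 234
10110010 = 178
10101010 = 170
IP: 53.234.178.170


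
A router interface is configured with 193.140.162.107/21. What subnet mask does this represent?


/21 means 21 network bits, 11 host bits
Binary: 11111111111111111111100000000000
Mask: 255.255.248.0


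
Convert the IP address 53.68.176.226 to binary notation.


53 = 00110101
68 = 01000100
176 = 10110000
226 = 11100010
Binary: 00110101.01000100.10110000.11100010


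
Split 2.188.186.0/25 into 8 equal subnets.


New prefix = 25 + 3 = 28
Each subnet has 16 addresses
  2.188.186.0/28
  2.188.186.16/28
  2.188.186.32/28
  2.188.186.48/28
  2.188.186.64/28
  2.188.186.80/28
  2.188.186.96/28
  2.188.186.112/28
Subnets: 2.188.186.0/28, 2.188.186.16/28, 2.188.186.32/28, 2.188.186.48/28, 2.188.186.64/28, 2.188.186.80/28, 2.188.186.96/28, 2.188.186.112/28


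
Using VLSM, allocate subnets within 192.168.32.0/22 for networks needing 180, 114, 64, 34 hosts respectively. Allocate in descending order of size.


180 hosts -> /24 (254 usable): 192.168.32.0/24
114 hosts -> /25 (126 usable): 192.168.33.0/25
64 hosts -> /25 (126 usable): 192.168.33.128/25
34 hosts -> /26 (62 usable): 192.168.34.0/26
Allocation: 192.168.32.0/24 (180 hosts, 254 usable); 192.168.33.0/25 (114 hosts, 126 usable); 192.168.33.128/25 (64 hosts, 126 usable); 192.168.34.0/26 (34 hosts, 62 usable)


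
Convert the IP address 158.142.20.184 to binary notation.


158 = 10011110
142 = 10001110
20 = 00010100
184 = 10111000
Binary: 10011110.10001110.00010100.10111000


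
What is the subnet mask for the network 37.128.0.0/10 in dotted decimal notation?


/10 means 10 network bits, 22 host bits
Binary: 11111111110000000000000000000000
Mask: 255.192.0.0


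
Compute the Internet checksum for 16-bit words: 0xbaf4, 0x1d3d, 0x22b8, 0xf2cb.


Sum all words (with carry folding):
+ 0xbaf4 = 0xbaf4
+ 0x1d3d = 0xd831
+ 0x22b8 = 0xfae9
+ 0xf2cb = 0xedb5
One's complement: ~0xedb5
Checksum = 0x124a


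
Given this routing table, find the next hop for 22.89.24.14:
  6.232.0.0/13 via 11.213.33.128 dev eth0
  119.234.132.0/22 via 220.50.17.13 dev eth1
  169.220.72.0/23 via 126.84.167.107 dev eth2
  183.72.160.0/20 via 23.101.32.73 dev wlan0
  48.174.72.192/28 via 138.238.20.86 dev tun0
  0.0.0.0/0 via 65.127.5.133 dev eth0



Longest prefix match for 22.89.24.14:
  /13 6.232.0.0: no
  /22 119.234.132.0: no
  /23 169.220.72.0: no
  /20 183.72.160.0: no
  /28 48.174.72.192: no
  /0 0.0.0.0: MATCH
Selected: next-hop 65.127.5.133 via eth0 (matched /0)


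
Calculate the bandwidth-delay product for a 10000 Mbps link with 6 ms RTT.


BDP = bandwidth * RTT
= 10000 Mbps * 6 ms
= 10000 * 1e6 * 6 / 1000 bits
= 60000000 bits
= 7500000 bytes
= 7324.2188 KB
BDP = 60000000 bits (7500000 bytes)


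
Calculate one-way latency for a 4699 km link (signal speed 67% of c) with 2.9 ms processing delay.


Speed = 0.67 * 3e5 km/s = 201000 km/s
Propagation delay = 4699 / 201000 = 0.0234 s = 23.3781 ms
Processing delay = 2.9 ms
Total one-way latency = 26.2781 ms


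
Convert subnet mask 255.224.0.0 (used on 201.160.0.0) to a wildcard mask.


Subnet mask: 255.224.0.0
Wildcard = 255.255.255.255 - subnet mask
255 - 255 = 0
255 - 224 = 31
255 - 0 = 255
255 - 0 = 255
Wildcard: 0.31.255.255


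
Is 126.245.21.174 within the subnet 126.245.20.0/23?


Subnet network: 126.245.20.0
Test IP AND mask: 126.245.20.0
Yes, 126.245.21.174 is in 126.245.20.0/23


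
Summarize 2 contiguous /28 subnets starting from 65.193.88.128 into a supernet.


Original prefix: /28
Number of subnets: 2 = 2^1
New prefix = 28 - 1 = 27
Supernet: 65.193.88.128/27


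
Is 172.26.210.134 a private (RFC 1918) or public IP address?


RFC 1918 private ranges:
  10.0.0.0/8 (10.0.0.0 - 10.255.255.255)
  172.16.0.0/12 (172.16.0.0 - 172.31.255.255)
  192.168.0.0/16 (192.168.0.0 - 192.168.255.255)
Private (in 172.16.0.0/12)


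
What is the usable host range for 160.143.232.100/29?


Network: 160.143.232.96
Broadcast: 160.143.232.103
First usable = network + 1
Last usable = broadcast - 1
Range: 160.143.232.97 to 160.143.232.102


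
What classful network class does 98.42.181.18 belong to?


First octet: 98
Binary: 01100010
0xxxxxxx -> Class A (1-126)
Class A, default mask 255.0.0.0 (/8)


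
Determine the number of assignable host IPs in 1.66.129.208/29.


Host bits = 32 - 29 = 3
Total addresses = 2^3 = 8
Usable = total - 2 (network and broadcast)
Usable hosts: 6


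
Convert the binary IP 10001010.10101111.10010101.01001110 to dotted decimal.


10001010 = 138
10101111 = 175
10010101 = 149
01001110 = 78
IP: 138.175.149.78


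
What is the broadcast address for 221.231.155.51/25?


Network: 221.231.155.0/25
Host bits = 7
Set all host bits to 1:
Broadcast: 221.231.155.127


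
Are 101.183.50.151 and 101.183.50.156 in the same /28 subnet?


Mask: 255.255.255.240
101.183.50.151 AND mask = 101.183.50.144
101.183.50.156 AND mask = 101.183.50.144
Yes, same subnet (101.183.50.144)


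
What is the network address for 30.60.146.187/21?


IP:   00011110.00111100.10010010.10111011
Mask: 11111111.11111111.11111000.00000000
AND operation:
Net:  00011110.00111100.10010000.00000000
Network: 30.60.144.0/21


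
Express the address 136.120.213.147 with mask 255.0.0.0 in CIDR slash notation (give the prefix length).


Binary: 11111111.00000000.00000000.00000000
Count leading 1s
Prefix: /8


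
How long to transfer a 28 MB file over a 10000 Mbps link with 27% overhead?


Effective throughput = 10000 * (1 - 27/100) = 7300 Mbps
File size in Mb = 28 * 8 = 224 Mb
Time = 224 / 7300
Time = 0.0307 seconds


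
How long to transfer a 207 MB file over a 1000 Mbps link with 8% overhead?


Effective throughput = 1000 * (1 - 8/100) = 920 Mbps
File size in Mb = 207 * 8 = 1656 Mb
Time = 1656 / 920
Time = 1.8 seconds


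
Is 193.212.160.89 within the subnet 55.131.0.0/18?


Subnet network: 55.131.0.0
Test IP AND mask: 193.212.128.0
No, 193.212.160.89 is not in 55.131.0.0/18


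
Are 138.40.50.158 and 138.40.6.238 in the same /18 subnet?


Mask: 255.255.192.0
138.40.50.158 AND mask = 138.40.0.0
138.40.6.238 AND mask = 138.40.0.0
Yes, same subnet (138.40.0.0)


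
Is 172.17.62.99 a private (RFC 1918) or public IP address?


RFC 1918 private ranges:
  10.0.0.0/8 (10.0.0.0 - 10.255.255.255)
  172.16.0.0/12 (172.16.0.0 - 172.31.255.255)
  192.168.0.0/16 (192.168.0.0 - 192.168.255.255)
Private (in 172.16.0.0/12)


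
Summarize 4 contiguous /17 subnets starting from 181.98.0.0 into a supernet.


Original prefix: /17
Number of subnets: 4 = 2^2
New prefix = 17 - 2 = 15
Supernet: 181.98.0.0/15


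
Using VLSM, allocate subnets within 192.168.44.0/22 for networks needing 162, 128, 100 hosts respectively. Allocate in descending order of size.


162 hosts -> /24 (254 usable): 192.168.44.0/24
128 hosts -> /24 (254 usable): 192.168.45.0/24
100 hosts -> /25 (126 usable): 192.168.46.0/25
Allocation: 192.168.44.0/24 (162 hosts, 254 usable); 192.168.45.0/24 (128 hosts, 254 usable); 192.168.46.0/25 (100 hosts, 126 usable)


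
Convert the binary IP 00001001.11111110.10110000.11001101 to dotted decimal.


00001001 = 9
11111110 = 254
10110000 = 176
11001101 = 205
IP: 9.254.176.205


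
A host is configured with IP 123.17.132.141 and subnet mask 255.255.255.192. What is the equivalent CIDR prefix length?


Binary: 11111111.11111111.11111111.11000000
Count leading 1s
Prefix: /26


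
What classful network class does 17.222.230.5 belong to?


First octet: 17
Binary: 00010001
0xxxxxxx -> Class A (1-126)
Class A, default mask 255.0.0.0 (/8)


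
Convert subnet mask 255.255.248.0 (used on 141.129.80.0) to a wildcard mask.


Subnet mask: 255.255.248.0
Wildcard = 255.255.255.255 - subnet mask
255 - 255 = 0
255 - 255 = 0
255 - 248 = 7
255 - 0 = 255
Wildcard: 0.0.7.255


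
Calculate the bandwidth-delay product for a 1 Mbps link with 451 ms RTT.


BDP = bandwidth * RTT
= 1 Mbps * 451 ms
= 1 * 1e6 * 451 / 1000 bits
= 451000 bits
= 56375 bytes
= 55.0537 KB
BDP = 451000 bits (56375 bytes)


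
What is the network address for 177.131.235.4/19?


IP:   10110001.10000011.11101011.00000100
Mask: 11111111.11111111.11100000.00000000
AND operation:
Net:  10110001.10000011.11100000.00000000
Network: 177.131.224.0/19


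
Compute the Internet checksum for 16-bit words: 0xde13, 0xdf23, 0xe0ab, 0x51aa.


Sum all words (with carry folding):
+ 0xde13 = 0xde13
+ 0xdf23 = 0xbd37
+ 0xe0ab = 0x9de3
+ 0x51aa = 0xef8d
One's complement: ~0xef8d
Checksum = 0x1072


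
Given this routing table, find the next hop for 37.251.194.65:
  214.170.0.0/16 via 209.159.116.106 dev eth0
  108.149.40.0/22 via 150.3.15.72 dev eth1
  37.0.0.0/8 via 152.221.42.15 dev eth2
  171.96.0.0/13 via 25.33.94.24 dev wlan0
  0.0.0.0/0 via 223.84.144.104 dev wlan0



Longest prefix match for 37.251.194.65:
  /16 214.170.0.0: no
  /22 108.149.40.0: no
  /8 37.0.0.0: MATCH
  /13 171.96.0.0: no
  /0 0.0.0.0: MATCH
Selected: next-hop 152.221.42.15 via eth2 (matched /8)


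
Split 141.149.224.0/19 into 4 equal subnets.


New prefix = 19 + 2 = 21
Each subnet has 2048 addresses
  141.149.224.0/21
  141.149.232.0/21
  141.149.240.0/21
  141.149.248.0/21
Subnets: 141.149.224.0/21, 141.149.232.0/21, 141.149.240.0/21, 141.149.248.0/21


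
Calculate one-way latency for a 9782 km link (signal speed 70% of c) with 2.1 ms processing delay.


Speed = 0.7 * 3e5 km/s = 210000 km/s
Propagation delay = 9782 / 210000 = 0.0466 s = 46.581 ms
Processing delay = 2.1 ms
Total one-way latency = 48.681 ms


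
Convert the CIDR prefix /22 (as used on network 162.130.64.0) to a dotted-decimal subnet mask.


/22 means 22 network bits, 10 host bits
Binary: 11111111111111111111110000000000
Mask: 255.255.252.0


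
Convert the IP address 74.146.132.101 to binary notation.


74 = 01001010
146 = 10010010
132 = 10000100
101 = 01100101
Binary: 01001010.10010010.10000100.01100101


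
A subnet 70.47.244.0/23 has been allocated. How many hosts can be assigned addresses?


Host bits = 32 - 23 = 9
Total addresses = 2^9 = 512
Usable = total - 2 (network and broadcast)
Usable hosts: 510


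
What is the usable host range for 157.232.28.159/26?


Network: 157.232.28.128
Broadcast: 157.232.28.191
First usable = network + 1
Last usable = broadcast - 1
Range: 157.232.28.129 to 157.232.28.190


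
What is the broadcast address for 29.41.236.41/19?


Network: 29.41.224.0/19
Host bits = 13
Set all host bits to 1:
Broadcast: 29.41.255.255


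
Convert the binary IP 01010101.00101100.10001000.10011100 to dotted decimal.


01010101 = 85
00101100 = 44
10001000 = 136
10011100 = 156
IP: 85.44.136.156


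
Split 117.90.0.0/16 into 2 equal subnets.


New prefix = 16 + 1 = 17
Each subnet has 32768 addresses
  117.90.0.0/17
  117.90.128.0/17
Subnets: 117.90.0.0/17, 117.90.128.0/17


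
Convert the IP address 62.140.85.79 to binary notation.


62 = 00111110
140 = 10001100
85 = 01010101
79 = 01001111
Binary: 00111110.10001100.01010101.01001111


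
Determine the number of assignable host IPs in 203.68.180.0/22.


Host bits = 32 - 22 = 10
Total addresses = 2^10 = 1024
Usable = total - 2 (network and broadcast)
Usable hosts: 1022


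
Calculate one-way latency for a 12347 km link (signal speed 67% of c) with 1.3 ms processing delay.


Speed = 0.67 * 3e5 km/s = 201000 km/s
Propagation delay = 12347 / 201000 = 0.0614 s = 61.4279 ms
Processing delay = 1.3 ms
Total one-way latency = 62.7279 ms


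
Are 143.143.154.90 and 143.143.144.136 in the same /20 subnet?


Mask: 255.255.240.0
143.143.154.90 AND mask = 143.143.144.0
143.143.144.136 AND mask = 143.143.144.0
Yes, same subnet (143.143.144.0)


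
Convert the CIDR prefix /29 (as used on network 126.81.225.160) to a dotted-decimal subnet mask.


/29 means 29 network bits, 3 host bits
Binary: 11111111111111111111111111111000
Mask: 255.255.255.248


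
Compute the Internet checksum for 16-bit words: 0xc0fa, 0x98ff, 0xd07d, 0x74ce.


Sum all words (with carry folding):
+ 0xc0fa = 0xc0fa
+ 0x98ff = 0x59fa
+ 0xd07d = 0x2a78
+ 0x74ce = 0x9f46
One's complement: ~0x9f46
Checksum = 0x60b9


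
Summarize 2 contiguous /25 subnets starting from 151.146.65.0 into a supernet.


Original prefix: /25
Number of subnets: 2 = 2^1
New prefix = 25 - 1 = 24
Supernet: 151.146.65.0/24


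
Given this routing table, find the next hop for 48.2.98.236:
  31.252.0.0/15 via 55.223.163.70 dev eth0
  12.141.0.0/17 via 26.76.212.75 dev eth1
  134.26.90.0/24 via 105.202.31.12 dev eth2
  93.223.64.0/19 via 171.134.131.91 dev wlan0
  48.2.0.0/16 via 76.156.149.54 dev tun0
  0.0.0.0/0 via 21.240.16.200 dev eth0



Longest prefix match for 48.2.98.236:
  /15 31.252.0.0: no
  /17 12.141.0.0: no
  /24 134.26.90.0: no
  /19 93.223.64.0: no
  /16 48.2.0.0: MATCH
  /0 0.0.0.0: MATCH
Selected: next-hop 76.156.149.54 via tun0 (matched /16)


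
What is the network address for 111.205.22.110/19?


IP:   01101111.11001101.00010110.01101110
Mask: 11111111.11111111.11100000.00000000
AND operation:
Net:  01101111.11001101.00000000.00000000
Network: 111.205.0.0/19


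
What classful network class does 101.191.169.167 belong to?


First octet: 101
Binary: 01100101
0xxxxxxx -> Class A (1-126)
Class A, default mask 255.0.0.0 (/8)


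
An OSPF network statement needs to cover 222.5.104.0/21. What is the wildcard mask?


Subnet mask: 255.255.248.0
Wildcard = 255.255.255.255 - subnet mask
255 - 255 = 0
255 - 255 = 0
255 - 248 = 7
255 - 0 = 255
Wildcard: 0.0.7.255


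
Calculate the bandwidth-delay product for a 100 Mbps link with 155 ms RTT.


BDP = bandwidth * RTT
= 100 Mbps * 155 ms
= 100 * 1e6 * 155 / 1000 bits
= 15500000 bits
= 1937500 bytes
= 1892.0898 KB
BDP = 15500000 bits (1937500 bytes)


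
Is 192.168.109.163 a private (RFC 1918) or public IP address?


RFC 1918 private ranges:
  10.0.0.0/8 (10.0.0.0 - 10.255.255.255)
  172.16.0.0/12 (172.16.0.0 - 172.31.255.255)
  192.168.0.0/16 (192.168.0.0 - 192.168.255.255)
Private (in 192.168.0.0/16)


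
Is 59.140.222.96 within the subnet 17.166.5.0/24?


Subnet network: 17.166.5.0
Test IP AND mask: 59.140.222.0
No, 59.140.222.96 is not in 17.166.5.0/24


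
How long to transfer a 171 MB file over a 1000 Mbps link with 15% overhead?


Effective throughput = 1000 * (1 - 15/100) = 850 Mbps
File size in Mb = 171 * 8 = 1368 Mb
Time = 1368 / 850
Time = 1.6094 seconds


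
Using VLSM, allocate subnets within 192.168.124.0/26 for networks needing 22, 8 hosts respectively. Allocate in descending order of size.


22 hosts -> /27 (30 usable): 192.168.124.0/27
8 hosts -> /28 (14 usable): 192.168.124.32/28
Allocation: 192.168.124.0/27 (22 hosts, 30 usable); 192.168.124.32/28 (8 hosts, 14 usable)


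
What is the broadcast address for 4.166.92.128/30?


Network: 4.166.92.128/30
Host bits = 2
Set all host bits to 1:
Broadcast: 4.166.92.131


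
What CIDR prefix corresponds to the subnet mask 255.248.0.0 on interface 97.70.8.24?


Binary: 11111111.11111000.00000000.00000000
Count leading 1s
Prefix: /13


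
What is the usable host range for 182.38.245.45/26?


Network: 182.38.245.0
Broadcast: 182.38.245.63
First usable = network + 1
Last usable = broadcast - 1
Range: 182.38.245.1 to 182.38.245.62


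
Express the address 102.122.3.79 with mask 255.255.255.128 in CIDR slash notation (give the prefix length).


Binary: 11111111.11111111.11111111.10000000
Count leading 1s
Prefix: /25


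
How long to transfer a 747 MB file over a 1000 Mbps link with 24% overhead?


Effective throughput = 1000 * (1 - 24/100) = 760 Mbps
File size in Mb = 747 * 8 = 5976 Mb
Time = 5976 / 760
Time = 7.8632 seconds


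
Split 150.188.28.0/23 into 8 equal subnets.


New prefix = 23 + 3 = 26
Each subnet has 64 addresses
  150.188.28.0/26
  150.188.28.64/26
  150.188.28.128/26
  150.188.28.192/26
  150.188.29.0/26
  150.188.29.64/26
  150.188.29.128/26
  150.188.29.192/26
Subnets: 150.188.28.0/26, 150.188.28.64/26, 150.188.28.128/26, 150.188.28.192/26, 150.188.29.0/26, 150.188.29.64/26, 150.188.29.128/26, 150.188.29.192/26


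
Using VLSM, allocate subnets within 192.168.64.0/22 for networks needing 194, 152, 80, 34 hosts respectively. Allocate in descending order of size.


194 hosts -> /24 (254 usable): 192.168.64.0/24
152 hosts -> /24 (254 usable): 192.168.65.0/24
80 hosts -> /25 (126 usable): 192.168.66.0/25
34 hosts -> /26 (62 usable): 192.168.66.128/26
Allocation: 192.168.64.0/24 (194 hosts, 254 usable); 192.168.65.0/24 (152 hosts, 254 usable); 192.168.66.0/25 (80 hosts, 126 usable); 192.168.66.128/26 (34 hosts, 62 usable)


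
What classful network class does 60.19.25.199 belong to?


First octet: 60
Binary: 00111100
0xxxxxxx -> Class A (1-126)
Class A, default mask 255.0.0.0 (/8)


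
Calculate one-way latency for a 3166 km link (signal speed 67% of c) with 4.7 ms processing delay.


Speed = 0.67 * 3e5 km/s = 201000 km/s
Propagation delay = 3166 / 201000 = 0.0158 s = 15.7512 ms
Processing delay = 4.7 ms
Total one-way latency = 20.4512 ms


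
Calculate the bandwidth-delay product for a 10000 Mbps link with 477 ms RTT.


BDP = bandwidth * RTT
= 10000 Mbps * 477 ms
= 10000 * 1e6 * 477 / 1000 bits
= 4770000000 bits
= 596250000 bytes
= 582275.3906 KB
BDP = 4770000000 bits (596250000 bytes)


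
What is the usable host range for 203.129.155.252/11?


Network: 203.128.0.0
Broadcast: 203.159.255.255
First usable = network + 1
Last usable = broadcast - 1
Range: 203.128.0.1 to 203.159.255.254


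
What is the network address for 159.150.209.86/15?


IP:   10011111.10010110.11010001.01010110
Mask: 11111111.11111110.00000000.00000000
AND operation:
Net:  10011111.10010110.00000000.00000000
Network: 159.150.0.0/15


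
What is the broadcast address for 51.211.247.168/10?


Network: 51.192.0.0/10
Host bits = 22
Set all host bits to 1:
Broadcast: 51.255.255.255


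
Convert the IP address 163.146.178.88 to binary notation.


163 = 10100011
146 = 10010010
178 = 10110010
88 = 01011000
Binary: 10100011.10010010.10110010.01011000


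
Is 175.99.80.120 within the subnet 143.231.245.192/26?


Subnet network: 143.231.245.192
Test IP AND mask: 175.99.80.64
No, 175.99.80.120 is not in 143.231.245.192/26


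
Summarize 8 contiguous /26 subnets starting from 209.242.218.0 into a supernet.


Original prefix: /26
Number of subnets: 8 = 2^3
New prefix = 26 - 3 = 23
Supernet: 209.242.218.0/23


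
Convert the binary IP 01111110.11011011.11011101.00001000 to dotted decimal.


01111110 = 126
11011011 = 219
11011101 = 221
00001000 = 8
IP: 126.219.221.8


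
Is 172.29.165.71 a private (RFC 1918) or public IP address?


RFC 1918 private ranges:
  10.0.0.0/8 (10.0.0.0 - 10.255.255.255)
  172.16.0.0/12 (172.16.0.0 - 172.31.255.255)
  192.168.0.0/16 (192.168.0.0 - 192.168.255.255)
Private (in 172.16.0.0/12)


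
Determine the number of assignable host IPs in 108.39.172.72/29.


Host bits = 32 - 29 = 3
Total addresses = 2^3 = 8
Usable = total - 2 (network and broadcast)
Usable hosts: 6


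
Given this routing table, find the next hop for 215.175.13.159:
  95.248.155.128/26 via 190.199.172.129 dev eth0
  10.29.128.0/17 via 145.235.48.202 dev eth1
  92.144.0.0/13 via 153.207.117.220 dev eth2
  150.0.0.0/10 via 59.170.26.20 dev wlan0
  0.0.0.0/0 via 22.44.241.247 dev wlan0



Longest prefix match for 215.175.13.159:
  /26 95.248.155.128: no
  /17 10.29.128.0: no
  /13 92.144.0.0: no
  /10 150.0.0.0: no
  /0 0.0.0.0: MATCH
Selected: next-hop 22.44.241.247 via wlan0 (matched /0)


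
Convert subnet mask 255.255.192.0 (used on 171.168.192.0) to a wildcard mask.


Subnet mask: 255.255.192.0
Wildcard = 255.255.255.255 - subnet mask
255 - 255 = 0
255 - 255 = 0
255 - 192 = 63
255 - 0 = 255
Wildcard: 0.0.63.255


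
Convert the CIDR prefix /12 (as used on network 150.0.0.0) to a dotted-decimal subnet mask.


/12 means 12 network bits, 20 host bits
Binary: 11111111111100000000000000000000
Mask: 255.240.0.0


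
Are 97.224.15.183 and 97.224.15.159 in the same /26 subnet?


Mask: 255.255.255.192
97.224.15.183 AND mask = 97.224.15.128
97.224.15.159 AND mask = 97.224.15.128
Yes, same subnet (97.224.15.128)


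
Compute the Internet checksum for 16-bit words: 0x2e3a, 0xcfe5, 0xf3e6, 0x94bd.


Sum all words (with carry folding):
+ 0x2e3a = 0x2e3a
+ 0xcfe5 = 0xfe1f
+ 0xf3e6 = 0xf206
+ 0x94bd = 0x86c4
One's complement: ~0x86c4
Checksum = 0x793b


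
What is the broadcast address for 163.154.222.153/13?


Network: 163.152.0.0/13
Host bits = 19
Set all host bits to 1:
Broadcast: 163.159.255.255


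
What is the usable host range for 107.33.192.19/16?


Network: 107.33.0.0
Broadcast: 107.33.255.255
First usable = network + 1
Last usable = broadcast - 1
Range: 107.33.0.1 to 107.33.255.254


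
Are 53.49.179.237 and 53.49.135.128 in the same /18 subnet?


Mask: 255.255.192.0
53.49.179.237 AND mask = 53.49.128.0
53.49.135.128 AND mask = 53.49.128.0
Yes, same subnet (53.49.128.0)


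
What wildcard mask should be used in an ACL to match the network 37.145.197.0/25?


Subnet mask: 255.255.255.128
Wildcard = 255.255.255.255 - subnet mask
255 - 255 = 0
255 - 255 = 0
255 - 255 = 0
255 - 128 = 127
Wildcard: 0.0.0.127


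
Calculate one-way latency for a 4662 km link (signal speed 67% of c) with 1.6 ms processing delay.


Speed = 0.67 * 3e5 km/s = 201000 km/s
Propagation delay = 4662 / 201000 = 0.0232 s = 23.194 ms
Processing delay = 1.6 ms
Total one-way latency = 24.794 ms


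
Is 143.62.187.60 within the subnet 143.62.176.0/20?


Subnet network: 143.62.176.0
Test IP AND mask: 143.62.176.0
Yes, 143.62.187.60 is in 143.62.176.0/20


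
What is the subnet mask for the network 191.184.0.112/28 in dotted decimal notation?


/28 means 28 network bits, 4 host bits
Binary: 11111111111111111111111111110000
Mask: 255.255.255.240


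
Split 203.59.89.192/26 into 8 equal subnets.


New prefix = 26 + 3 = 29
Each subnet has 8 addresses
  203.59.89.192/29
  203.59.89.200/29
  203.59.89.208/29
  203.59.89.216/29
  203.59.89.224/29
  203.59.89.232/29
  203.59.89.240/29
  203.59.89.248/29
Subnets: 203.59.89.192/29, 203.59.89.200/29, 203.59.89.208/29, 203.59.89.216/29, 203.59.89.224/29, 203.59.89.232/29, 203.59.89.240/29, 203.59.89.248/29
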